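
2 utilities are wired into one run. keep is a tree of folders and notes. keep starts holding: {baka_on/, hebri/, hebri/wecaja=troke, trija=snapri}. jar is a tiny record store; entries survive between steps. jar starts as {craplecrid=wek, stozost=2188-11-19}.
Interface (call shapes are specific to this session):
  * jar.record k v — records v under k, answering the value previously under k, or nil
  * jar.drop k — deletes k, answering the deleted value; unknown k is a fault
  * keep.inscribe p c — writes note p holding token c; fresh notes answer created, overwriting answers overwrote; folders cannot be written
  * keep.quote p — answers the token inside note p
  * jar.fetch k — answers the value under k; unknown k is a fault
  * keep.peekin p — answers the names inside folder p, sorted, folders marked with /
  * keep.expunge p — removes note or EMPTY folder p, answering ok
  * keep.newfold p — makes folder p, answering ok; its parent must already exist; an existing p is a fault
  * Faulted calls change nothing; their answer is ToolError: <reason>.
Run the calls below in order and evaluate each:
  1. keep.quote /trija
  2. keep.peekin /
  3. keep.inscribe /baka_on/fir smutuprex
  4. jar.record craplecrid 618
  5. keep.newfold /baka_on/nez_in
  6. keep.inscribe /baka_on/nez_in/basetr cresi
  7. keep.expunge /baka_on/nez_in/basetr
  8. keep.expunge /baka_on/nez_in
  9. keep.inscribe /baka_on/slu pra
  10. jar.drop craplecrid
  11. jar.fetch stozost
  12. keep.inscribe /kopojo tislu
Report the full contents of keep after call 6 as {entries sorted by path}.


// keep.quote(p: /trija) ~> snapri
// keep.peekin(p: /) ~> [baka_on/, hebri/, trija]
// keep.inscribe(p: /baka_on/fir, c: smutuprex) ~> created
// jar.record(k: craplecrid, v: 618) ~> wek
// keep.newfold(p: /baka_on/nez_in) ~> ok
// keep.inscribe(p: /baka_on/nez_in/basetr, c: cresi) ~> created
// keep.expunge(p: /baka_on/nez_in/basetr) ~> ok
// keep.expunge(p: /baka_on/nez_in) ~> ok
// keep.inscribe(p: /baka_on/slu, c: pra) ~> created
// jar.drop(k: craplecrid) ~> 618
// jar.fetch(k: stozost) ~> 2188-11-19
// keep.inscribe(p: /kopojo, c: tislu) ~> created

Answer: {baka_on/, baka_on/fir=smutuprex, baka_on/nez_in/, baka_on/nez_in/basetr=cresi, hebri/, hebri/wecaja=troke, trija=snapri}


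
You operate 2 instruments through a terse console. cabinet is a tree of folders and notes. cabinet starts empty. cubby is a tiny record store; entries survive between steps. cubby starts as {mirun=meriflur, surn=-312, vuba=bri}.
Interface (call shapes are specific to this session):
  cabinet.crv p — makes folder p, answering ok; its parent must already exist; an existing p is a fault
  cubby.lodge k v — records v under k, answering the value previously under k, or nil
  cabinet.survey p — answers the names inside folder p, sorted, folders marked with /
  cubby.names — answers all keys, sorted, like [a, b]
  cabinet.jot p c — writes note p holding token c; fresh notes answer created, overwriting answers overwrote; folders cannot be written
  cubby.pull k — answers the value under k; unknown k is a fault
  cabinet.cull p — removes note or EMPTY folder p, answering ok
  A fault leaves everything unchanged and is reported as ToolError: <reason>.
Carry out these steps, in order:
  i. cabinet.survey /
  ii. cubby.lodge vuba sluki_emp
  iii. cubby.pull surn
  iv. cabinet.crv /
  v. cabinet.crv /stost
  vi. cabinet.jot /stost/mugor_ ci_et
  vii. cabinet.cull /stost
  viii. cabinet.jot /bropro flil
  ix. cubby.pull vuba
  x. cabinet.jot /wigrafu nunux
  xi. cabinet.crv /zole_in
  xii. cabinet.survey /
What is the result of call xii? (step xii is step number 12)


Calling cabinet.survey passing /, and observe [].
Using cubby.lodge passing vuba, sluki_emp, yielding bri.
Calling cubby.pull passing surn, and observe -312.
I try cabinet.crv passing /, — result: ToolError: exists.
Invoking cabinet.crv passing /stost, and observe ok.
I invoke cabinet.jot passing /stost/mugor_, ci_et, → created.
Calling cabinet.cull passing /stost, which returns ToolError: not empty.
I invoke cabinet.jot passing /bropro, flil, and see created.
Then cubby.pull passing vuba, which returns sluki_emp.
Invoking cabinet.jot passing /wigrafu, nunux: created.
Next I call cabinet.crv passing /zole_in, and get ok.
Next I call cabinet.survey passing /, giving [bropro, stost/, wigrafu, zole_in/].

Answer: [bropro, stost/, wigrafu, zole_in/]


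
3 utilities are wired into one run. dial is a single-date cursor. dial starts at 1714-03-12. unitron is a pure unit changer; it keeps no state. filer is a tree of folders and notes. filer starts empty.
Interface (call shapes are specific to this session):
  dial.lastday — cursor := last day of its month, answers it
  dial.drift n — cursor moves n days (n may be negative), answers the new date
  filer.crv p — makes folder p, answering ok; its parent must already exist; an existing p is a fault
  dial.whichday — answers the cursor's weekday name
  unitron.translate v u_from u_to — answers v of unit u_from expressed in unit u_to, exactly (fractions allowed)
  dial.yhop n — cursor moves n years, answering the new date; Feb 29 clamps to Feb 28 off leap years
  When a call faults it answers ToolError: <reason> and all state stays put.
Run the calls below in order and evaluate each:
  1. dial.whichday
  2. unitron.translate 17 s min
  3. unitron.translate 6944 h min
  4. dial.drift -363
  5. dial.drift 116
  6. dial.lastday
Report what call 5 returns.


I try whichday, and observe Monday.
I use translate using v: 17, u_from: s, u_to: min, and see 17/60.
Invoking translate using v: 6944, u_from: h, u_to: min, and see 416640.
Using drift using n: -363, which returns 1713-03-14.
Now I run drift using n: 116, yielding 1713-07-08.
I use lastday(), giving 1713-07-31.

Answer: 1713-07-08


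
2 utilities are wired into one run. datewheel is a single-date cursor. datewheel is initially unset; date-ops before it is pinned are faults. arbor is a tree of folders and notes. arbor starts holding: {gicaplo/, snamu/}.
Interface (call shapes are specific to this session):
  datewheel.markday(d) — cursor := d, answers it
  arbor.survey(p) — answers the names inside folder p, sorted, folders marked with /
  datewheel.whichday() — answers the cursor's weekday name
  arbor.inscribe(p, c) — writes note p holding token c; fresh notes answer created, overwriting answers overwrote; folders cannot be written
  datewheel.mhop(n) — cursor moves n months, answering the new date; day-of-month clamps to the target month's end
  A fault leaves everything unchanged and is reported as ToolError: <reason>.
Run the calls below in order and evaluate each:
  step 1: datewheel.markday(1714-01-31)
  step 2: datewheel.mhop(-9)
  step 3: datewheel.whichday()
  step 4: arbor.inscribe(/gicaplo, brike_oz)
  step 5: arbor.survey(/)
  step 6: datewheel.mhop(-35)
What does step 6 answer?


# datewheel.markday(d: 1714-01-31) => 1714-01-31
# datewheel.mhop(n: -9) => 1713-04-30
# datewheel.whichday() => Sunday
# arbor.inscribe(p: /gicaplo, c: brike_oz) => ToolError: is a directory
# arbor.survey(p: /) => [gicaplo/, snamu/]
# datewheel.mhop(n: -35) => 1710-05-30

Answer: 1710-05-30


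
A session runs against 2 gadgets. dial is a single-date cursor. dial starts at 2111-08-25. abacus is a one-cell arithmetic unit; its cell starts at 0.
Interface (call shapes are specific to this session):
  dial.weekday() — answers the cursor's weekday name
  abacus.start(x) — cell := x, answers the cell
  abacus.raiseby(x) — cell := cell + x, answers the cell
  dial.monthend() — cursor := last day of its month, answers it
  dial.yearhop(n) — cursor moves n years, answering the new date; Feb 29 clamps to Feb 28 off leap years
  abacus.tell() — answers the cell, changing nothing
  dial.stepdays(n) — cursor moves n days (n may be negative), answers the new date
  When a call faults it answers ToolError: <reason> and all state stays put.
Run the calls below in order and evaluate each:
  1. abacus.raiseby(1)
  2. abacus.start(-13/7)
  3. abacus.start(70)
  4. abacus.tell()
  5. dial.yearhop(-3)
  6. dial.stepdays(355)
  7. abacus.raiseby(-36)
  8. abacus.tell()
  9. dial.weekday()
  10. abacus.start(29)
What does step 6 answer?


! 1. raiseby(x='1') -> 1
! 2. start(x='-13/7') -> -13/7
! 3. start(x='70') -> 70
! 4. tell() -> 70
! 5. yearhop(n='-3') -> 2108-08-25
! 6. stepdays(n='355') -> 2109-08-15
! 7. raiseby(x='-36') -> 34
! 8. tell() -> 34
! 9. weekday() -> Thursday
! 10. start(x='29') -> 29

Answer: 2109-08-15


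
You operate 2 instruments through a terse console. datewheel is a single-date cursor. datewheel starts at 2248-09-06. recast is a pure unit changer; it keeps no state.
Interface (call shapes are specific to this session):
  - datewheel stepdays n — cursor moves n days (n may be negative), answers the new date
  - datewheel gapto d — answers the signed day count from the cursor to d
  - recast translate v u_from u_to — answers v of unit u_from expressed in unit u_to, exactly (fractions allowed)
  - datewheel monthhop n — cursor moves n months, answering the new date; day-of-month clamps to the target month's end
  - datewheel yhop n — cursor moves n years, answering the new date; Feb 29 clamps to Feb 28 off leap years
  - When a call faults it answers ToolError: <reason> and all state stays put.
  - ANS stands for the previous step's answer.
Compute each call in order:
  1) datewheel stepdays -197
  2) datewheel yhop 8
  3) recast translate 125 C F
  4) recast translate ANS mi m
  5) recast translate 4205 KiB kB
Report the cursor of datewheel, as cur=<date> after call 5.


>>> datewheel stepdays n→-197
= 2248-02-22
>>> datewheel yhop n→8
= 2256-02-22
>>> recast translate v→125 u_from→C u_to→F
= 257
>>> recast translate v→ANS u_from→mi u_to→m
= 51700176/125
>>> recast translate v→4205 u_from→KiB u_to→kB
= 107648/25

Answer: cur=2256-02-22


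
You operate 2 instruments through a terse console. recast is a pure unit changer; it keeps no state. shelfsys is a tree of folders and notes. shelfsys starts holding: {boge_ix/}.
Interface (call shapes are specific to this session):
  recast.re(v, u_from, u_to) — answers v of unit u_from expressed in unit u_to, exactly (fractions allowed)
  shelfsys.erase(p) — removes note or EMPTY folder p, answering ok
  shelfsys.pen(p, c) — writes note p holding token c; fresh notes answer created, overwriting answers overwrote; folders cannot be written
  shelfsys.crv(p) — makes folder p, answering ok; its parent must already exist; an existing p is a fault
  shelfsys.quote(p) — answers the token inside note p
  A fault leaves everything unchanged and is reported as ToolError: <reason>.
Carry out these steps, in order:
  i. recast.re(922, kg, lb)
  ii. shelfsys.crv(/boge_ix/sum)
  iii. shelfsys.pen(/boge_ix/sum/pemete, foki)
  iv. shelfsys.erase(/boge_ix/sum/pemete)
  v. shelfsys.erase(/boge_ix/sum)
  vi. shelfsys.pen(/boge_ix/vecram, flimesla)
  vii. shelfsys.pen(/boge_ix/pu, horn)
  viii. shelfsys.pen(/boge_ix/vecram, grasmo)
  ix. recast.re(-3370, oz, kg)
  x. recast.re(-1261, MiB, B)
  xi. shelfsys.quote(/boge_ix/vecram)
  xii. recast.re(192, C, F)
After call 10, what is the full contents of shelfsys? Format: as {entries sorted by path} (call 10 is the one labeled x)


Answer: {boge_ix/, boge_ix/pu=horn, boge_ix/vecram=grasmo}

Derivation:
CALL re[922; kg; lb]
RET  92200000000/45359237
CALL crv[/boge_ix/sum]
RET  ok
CALL pen[/boge_ix/sum/pemete; foki]
RET  created
CALL erase[/boge_ix/sum/pemete]
RET  ok
CALL erase[/boge_ix/sum]
RET  ok
CALL pen[/boge_ix/vecram; flimesla]
RET  created
CALL pen[/boge_ix/pu; horn]
RET  created
CALL pen[/boge_ix/vecram; grasmo]
RET  overwrote
CALL re[-3370; oz; kg]
RET  -15286062869/160000000
CALL re[-1261; MiB; B]
RET  -1322254336
CALL quote[/boge_ix/vecram]
RET  grasmo
CALL re[192; C; F]
RET  1888/5


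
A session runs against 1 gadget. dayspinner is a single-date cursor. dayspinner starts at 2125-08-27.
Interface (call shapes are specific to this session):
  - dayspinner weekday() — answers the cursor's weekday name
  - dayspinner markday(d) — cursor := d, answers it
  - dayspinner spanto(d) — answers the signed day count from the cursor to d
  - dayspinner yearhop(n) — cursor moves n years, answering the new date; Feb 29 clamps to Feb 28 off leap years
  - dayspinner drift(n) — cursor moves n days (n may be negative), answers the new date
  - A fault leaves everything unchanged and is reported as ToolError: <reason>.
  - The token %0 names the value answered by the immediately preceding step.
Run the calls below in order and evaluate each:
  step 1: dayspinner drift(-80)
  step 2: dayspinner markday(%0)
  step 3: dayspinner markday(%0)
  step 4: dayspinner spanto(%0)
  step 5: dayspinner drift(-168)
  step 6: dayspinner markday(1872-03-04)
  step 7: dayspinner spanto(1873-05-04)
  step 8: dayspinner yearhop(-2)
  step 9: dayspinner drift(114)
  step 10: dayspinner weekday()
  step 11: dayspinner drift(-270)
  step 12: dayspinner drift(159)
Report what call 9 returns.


·→ dayspinner drift(n='-80')
·← 2125-06-08
·→ dayspinner markday(d='%0')
·← 2125-06-08
·→ dayspinner markday(d='%0')
·← 2125-06-08
·→ dayspinner spanto(d='%0')
·← 0
·→ dayspinner drift(n='-168')
·← 2124-12-22
·→ dayspinner markday(d='1872-03-04')
·← 1872-03-04
·→ dayspinner spanto(d='1873-05-04')
·← 426
·→ dayspinner yearhop(n='-2')
·← 1870-03-04
·→ dayspinner drift(n='114')
·← 1870-06-26
·→ dayspinner weekday()
·← Sunday
·→ dayspinner drift(n='-270')
·← 1869-09-29
·→ dayspinner drift(n='159')
·← 1870-03-07

Answer: 1870-06-26


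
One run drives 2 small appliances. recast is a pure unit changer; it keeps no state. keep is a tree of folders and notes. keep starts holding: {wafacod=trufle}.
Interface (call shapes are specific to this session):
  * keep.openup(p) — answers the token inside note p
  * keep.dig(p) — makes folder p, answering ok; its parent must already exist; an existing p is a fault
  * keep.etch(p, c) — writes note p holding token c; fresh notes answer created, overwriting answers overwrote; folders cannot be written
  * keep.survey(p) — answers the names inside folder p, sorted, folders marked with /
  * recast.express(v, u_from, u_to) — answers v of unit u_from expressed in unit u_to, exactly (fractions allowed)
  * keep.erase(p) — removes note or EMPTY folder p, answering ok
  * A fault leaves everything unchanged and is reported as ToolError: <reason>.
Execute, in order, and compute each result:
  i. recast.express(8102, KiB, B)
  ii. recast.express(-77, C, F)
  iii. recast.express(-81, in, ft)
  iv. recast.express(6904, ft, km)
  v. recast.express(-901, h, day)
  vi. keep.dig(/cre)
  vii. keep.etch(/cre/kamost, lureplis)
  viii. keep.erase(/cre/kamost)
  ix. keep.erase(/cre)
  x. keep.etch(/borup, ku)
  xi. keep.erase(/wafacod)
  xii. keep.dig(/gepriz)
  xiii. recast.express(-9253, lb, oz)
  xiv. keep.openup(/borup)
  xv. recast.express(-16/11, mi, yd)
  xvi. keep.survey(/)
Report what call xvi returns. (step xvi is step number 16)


# 1. recast.express(v: 8102, u_from: KiB, u_to: B) -> 8296448
# 2. recast.express(v: -77, u_from: C, u_to: F) -> -533/5
# 3. recast.express(v: -81, u_from: in, u_to: ft) -> -27/4
# 4. recast.express(v: 6904, u_from: ft, u_to: km) -> 328803/156250
# 5. recast.express(v: -901, u_from: h, u_to: day) -> -901/24
# 6. keep.dig(p: /cre) -> ok
# 7. keep.etch(p: /cre/kamost, c: lureplis) -> created
# 8. keep.erase(p: /cre/kamost) -> ok
# 9. keep.erase(p: /cre) -> ok
# 10. keep.etch(p: /borup, c: ku) -> created
# 11. keep.erase(p: /wafacod) -> ok
# 12. keep.dig(p: /gepriz) -> ok
# 13. recast.express(v: -9253, u_from: lb, u_to: oz) -> -148048
# 14. keep.openup(p: /borup) -> ku
# 15. recast.express(v: -16/11, u_from: mi, u_to: yd) -> -2560
# 16. keep.survey(p: /) -> [borup, gepriz/]

Answer: [borup, gepriz/]


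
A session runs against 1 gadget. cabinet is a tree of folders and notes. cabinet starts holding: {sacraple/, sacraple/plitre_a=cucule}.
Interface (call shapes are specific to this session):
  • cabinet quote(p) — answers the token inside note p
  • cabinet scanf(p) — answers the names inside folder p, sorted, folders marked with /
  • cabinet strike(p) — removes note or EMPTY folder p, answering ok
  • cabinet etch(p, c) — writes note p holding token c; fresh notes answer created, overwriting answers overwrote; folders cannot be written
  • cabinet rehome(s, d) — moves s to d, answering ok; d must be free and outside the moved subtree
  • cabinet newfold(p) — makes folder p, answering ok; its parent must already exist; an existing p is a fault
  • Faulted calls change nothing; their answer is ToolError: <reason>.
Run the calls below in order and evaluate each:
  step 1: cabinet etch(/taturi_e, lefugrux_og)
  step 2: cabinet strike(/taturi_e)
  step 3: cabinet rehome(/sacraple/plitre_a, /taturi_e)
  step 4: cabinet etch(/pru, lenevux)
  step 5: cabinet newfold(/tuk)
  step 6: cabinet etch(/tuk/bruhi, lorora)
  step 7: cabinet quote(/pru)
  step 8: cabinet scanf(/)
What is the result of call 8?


// 1. cabinet etch(p=/taturi_e, c=lefugrux_og) ~> created
// 2. cabinet strike(p=/taturi_e) ~> ok
// 3. cabinet rehome(s=/sacraple/plitre_a, d=/taturi_e) ~> ok
// 4. cabinet etch(p=/pru, c=lenevux) ~> created
// 5. cabinet newfold(p=/tuk) ~> ok
// 6. cabinet etch(p=/tuk/bruhi, c=lorora) ~> created
// 7. cabinet quote(p=/pru) ~> lenevux
// 8. cabinet scanf(p=/) ~> [pru, sacraple/, taturi_e, tuk/]

Answer: [pru, sacraple/, taturi_e, tuk/]


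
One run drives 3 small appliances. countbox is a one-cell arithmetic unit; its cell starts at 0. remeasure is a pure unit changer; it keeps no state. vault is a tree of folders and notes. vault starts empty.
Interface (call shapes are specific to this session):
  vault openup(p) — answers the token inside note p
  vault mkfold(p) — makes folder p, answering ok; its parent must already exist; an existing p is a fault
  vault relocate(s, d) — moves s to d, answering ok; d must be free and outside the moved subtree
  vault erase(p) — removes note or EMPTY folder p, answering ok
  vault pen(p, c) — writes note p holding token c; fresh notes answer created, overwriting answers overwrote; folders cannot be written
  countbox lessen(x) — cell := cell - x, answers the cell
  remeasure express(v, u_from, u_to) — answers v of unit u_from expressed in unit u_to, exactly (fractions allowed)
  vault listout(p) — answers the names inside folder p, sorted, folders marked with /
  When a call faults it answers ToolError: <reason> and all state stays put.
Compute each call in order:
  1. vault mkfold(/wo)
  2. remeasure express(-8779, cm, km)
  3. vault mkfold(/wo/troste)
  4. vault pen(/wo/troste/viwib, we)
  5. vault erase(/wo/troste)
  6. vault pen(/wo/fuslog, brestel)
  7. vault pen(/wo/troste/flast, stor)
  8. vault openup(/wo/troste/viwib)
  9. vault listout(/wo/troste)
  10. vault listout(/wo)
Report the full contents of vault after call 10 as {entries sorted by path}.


Answer: {wo/, wo/fuslog=brestel, wo/troste/, wo/troste/flast=stor, wo/troste/viwib=we}

Derivation:
→ vault mkfold(p: /wo)
← ok
→ remeasure express(v: -8779, u_from: cm, u_to: km)
← -8779/100000
→ vault mkfold(p: /wo/troste)
← ok
→ vault pen(p: /wo/troste/viwib, c: we)
← created
→ vault erase(p: /wo/troste)
← ToolError: not empty
→ vault pen(p: /wo/fuslog, c: brestel)
← created
→ vault pen(p: /wo/troste/flast, c: stor)
← created
→ vault openup(p: /wo/troste/viwib)
← we
→ vault listout(p: /wo/troste)
← [flast, viwib]
→ vault listout(p: /wo)
← [fuslog, troste/]


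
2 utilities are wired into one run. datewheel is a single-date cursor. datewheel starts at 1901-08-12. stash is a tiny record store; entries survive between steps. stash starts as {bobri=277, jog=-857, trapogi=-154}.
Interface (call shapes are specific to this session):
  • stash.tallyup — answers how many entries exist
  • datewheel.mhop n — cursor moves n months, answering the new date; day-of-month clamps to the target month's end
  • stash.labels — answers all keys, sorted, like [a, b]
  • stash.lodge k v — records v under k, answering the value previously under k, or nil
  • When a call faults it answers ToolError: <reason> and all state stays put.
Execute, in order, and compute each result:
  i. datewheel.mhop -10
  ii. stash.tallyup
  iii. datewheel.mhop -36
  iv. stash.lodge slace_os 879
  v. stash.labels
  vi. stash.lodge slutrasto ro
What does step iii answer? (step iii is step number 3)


Answer: 1897-10-12

Derivation:
I try datewheel.mhop passing n=-10, giving 1900-10-12.
Now I run stash.tallyup(), and get 3.
I try datewheel.mhop passing n=-36, → 1897-10-12.
I call stash.lodge passing k=slace_os, v=879, and see nil.
I invoke stash.labels(), and get [bobri, jog, slace_os, trapogi].
Then stash.lodge passing k=slutrasto, v=ro, and get nil.


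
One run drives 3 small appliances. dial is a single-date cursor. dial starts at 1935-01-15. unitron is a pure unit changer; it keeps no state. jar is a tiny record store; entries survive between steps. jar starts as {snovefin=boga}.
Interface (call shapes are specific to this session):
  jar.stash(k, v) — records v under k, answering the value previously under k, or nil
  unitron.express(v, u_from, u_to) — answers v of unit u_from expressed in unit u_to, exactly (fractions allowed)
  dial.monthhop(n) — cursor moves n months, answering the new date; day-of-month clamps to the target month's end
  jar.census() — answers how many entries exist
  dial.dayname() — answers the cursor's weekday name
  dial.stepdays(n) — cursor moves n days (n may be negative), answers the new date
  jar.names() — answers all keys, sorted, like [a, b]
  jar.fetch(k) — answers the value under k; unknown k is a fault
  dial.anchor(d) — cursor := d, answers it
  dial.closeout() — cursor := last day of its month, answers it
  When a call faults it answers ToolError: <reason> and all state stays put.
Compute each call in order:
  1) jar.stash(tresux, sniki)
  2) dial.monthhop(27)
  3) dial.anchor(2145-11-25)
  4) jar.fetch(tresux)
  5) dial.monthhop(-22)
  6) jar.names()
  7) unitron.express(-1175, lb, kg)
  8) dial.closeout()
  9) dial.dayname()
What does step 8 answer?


Answer: 2144-01-31

Derivation:
~$ jar.stash k: tresux v: sniki
= nil
~$ dial.monthhop n: 27
= 1937-04-15
~$ dial.anchor d: 2145-11-25
= 2145-11-25
~$ jar.fetch k: tresux
= sniki
~$ dial.monthhop n: -22
= 2144-01-25
~$ jar.names
= [snovefin, tresux]
~$ unitron.express v: -1175 u_from: lb u_to: kg
= -2131884139/4000000
~$ dial.closeout
= 2144-01-31
~$ dial.dayname
= Friday


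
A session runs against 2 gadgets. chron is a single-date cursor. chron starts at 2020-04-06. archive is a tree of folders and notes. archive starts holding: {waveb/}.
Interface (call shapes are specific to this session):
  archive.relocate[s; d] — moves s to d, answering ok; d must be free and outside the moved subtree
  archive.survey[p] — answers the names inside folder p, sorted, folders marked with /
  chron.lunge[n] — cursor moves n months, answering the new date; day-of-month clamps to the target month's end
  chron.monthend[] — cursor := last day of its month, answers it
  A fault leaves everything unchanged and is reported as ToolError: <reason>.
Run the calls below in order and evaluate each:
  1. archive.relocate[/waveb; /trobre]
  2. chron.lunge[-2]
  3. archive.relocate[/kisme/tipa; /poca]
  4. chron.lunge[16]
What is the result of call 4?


Answer: 2021-06-06

Derivation:
Step: archive.relocate[s: /waveb; d: /trobre]
Result: ok
Step: chron.lunge[n: -2]
Result: 2020-02-06
Step: archive.relocate[s: /kisme/tipa; d: /poca]
Result: ToolError: not found
Step: chron.lunge[n: 16]
Result: 2021-06-06


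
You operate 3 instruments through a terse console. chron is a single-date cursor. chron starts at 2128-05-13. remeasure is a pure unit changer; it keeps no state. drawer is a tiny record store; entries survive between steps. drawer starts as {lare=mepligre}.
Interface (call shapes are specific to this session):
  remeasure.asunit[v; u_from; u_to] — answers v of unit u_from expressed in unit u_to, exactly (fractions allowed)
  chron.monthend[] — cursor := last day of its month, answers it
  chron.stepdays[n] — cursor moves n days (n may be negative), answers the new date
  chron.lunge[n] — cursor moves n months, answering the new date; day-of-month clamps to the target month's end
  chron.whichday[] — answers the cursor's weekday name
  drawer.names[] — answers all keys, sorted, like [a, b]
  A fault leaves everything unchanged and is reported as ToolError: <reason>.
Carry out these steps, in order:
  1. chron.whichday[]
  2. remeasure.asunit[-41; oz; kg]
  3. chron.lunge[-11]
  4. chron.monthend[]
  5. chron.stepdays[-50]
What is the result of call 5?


~$ chron.whichday
[out] Thursday
~$ remeasure.asunit -41 oz kg
[out] -1859728717/1600000000
~$ chron.lunge -11
[out] 2127-06-13
~$ chron.monthend
[out] 2127-06-30
~$ chron.stepdays -50
[out] 2127-05-11

Answer: 2127-05-11


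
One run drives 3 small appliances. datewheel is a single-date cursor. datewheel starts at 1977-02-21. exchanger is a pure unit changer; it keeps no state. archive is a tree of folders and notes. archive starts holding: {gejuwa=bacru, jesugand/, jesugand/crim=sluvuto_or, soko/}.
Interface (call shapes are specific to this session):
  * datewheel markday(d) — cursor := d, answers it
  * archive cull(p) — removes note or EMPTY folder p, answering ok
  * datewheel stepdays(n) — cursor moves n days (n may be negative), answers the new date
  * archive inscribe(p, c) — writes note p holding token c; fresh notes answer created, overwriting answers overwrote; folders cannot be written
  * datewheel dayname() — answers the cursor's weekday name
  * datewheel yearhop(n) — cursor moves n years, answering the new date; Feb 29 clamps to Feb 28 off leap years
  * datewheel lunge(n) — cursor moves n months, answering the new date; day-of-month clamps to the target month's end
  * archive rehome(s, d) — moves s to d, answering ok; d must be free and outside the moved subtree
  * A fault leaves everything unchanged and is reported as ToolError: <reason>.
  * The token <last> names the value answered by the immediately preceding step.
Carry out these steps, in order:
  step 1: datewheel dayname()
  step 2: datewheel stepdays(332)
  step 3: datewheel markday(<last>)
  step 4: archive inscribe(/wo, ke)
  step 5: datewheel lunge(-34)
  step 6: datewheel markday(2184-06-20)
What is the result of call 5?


Answer: 1975-03-19

Derivation:
I try datewheel dayname, and get Monday.
Invoking datewheel stepdays passing n: 332, giving 1978-01-19.
Invoking datewheel markday passing d: <last>, which returns 1978-01-19.
I run archive inscribe passing p: /wo, c: ke, and see created.
Then datewheel lunge passing n: -34, → 1975-03-19.
Invoking datewheel markday passing d: 2184-06-20, which returns 2184-06-20.


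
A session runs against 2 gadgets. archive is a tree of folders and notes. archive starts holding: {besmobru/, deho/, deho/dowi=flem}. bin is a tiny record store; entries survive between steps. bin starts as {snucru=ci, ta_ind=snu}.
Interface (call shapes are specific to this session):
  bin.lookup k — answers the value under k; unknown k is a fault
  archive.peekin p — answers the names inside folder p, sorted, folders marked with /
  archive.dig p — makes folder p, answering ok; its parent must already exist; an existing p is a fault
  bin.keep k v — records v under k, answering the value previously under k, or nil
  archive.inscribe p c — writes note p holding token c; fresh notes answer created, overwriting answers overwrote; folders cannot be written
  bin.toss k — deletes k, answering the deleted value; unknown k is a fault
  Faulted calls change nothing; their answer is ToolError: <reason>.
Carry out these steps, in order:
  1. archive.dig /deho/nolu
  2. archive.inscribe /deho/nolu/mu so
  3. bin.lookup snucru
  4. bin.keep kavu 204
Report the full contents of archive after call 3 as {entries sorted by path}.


$ dig p=/deho/nolu
= ok
$ inscribe p=/deho/nolu/mu c=so
= created
$ lookup k=snucru
= ci
$ keep k=kavu v=204
= nil

Answer: {besmobru/, deho/, deho/dowi=flem, deho/nolu/, deho/nolu/mu=so}


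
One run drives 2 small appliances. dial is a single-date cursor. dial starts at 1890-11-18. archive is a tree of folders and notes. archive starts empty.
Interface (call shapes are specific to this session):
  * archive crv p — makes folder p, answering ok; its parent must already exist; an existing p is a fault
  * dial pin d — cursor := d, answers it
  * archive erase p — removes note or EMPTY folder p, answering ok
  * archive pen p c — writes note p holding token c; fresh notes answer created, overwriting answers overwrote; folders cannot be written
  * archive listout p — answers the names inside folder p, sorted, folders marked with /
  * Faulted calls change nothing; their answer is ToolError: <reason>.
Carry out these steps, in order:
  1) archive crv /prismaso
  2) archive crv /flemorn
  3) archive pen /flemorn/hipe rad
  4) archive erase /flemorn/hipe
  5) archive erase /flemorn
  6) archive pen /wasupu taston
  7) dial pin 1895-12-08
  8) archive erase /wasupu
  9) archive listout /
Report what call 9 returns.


CALL archive crv[p→/prismaso]
RET  ok
CALL archive crv[p→/flemorn]
RET  ok
CALL archive pen[p→/flemorn/hipe; c→rad]
RET  created
CALL archive erase[p→/flemorn/hipe]
RET  ok
CALL archive erase[p→/flemorn]
RET  ok
CALL archive pen[p→/wasupu; c→taston]
RET  created
CALL dial pin[d→1895-12-08]
RET  1895-12-08
CALL archive erase[p→/wasupu]
RET  ok
CALL archive listout[p→/]
RET  [prismaso/]

Answer: [prismaso/]


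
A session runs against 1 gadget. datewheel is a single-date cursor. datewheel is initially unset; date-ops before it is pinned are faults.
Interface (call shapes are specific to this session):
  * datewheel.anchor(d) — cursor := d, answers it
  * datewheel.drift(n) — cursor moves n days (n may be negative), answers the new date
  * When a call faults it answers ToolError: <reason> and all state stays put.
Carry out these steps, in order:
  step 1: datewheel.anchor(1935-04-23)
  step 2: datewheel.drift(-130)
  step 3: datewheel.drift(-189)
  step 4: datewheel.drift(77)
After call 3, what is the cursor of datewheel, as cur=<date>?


Answer: cur=1934-06-08

Derivation:
> datewheel.anchor 1935-04-23
= 1935-04-23
> datewheel.drift -130
= 1934-12-14
> datewheel.drift -189
= 1934-06-08
> datewheel.drift 77
= 1934-08-24


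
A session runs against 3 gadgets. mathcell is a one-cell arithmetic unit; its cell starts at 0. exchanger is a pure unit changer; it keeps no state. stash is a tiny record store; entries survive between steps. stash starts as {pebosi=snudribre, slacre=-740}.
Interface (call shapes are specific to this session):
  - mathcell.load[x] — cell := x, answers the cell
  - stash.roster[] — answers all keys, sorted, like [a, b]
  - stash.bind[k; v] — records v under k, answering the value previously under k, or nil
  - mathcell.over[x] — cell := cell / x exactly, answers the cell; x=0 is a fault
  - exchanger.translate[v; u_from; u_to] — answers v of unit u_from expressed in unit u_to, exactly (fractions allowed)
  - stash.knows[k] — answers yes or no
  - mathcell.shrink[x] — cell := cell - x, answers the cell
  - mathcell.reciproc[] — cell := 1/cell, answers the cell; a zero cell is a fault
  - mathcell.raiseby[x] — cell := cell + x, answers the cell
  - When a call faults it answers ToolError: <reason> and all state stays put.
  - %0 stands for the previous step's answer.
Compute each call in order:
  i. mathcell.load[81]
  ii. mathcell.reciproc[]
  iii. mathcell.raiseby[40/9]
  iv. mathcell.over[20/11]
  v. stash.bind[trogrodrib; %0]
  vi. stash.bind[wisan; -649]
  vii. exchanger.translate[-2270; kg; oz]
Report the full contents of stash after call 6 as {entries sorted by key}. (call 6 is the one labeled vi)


! 1. mathcell.load(x=81) == 81
! 2. mathcell.reciproc() == 1/81
! 3. mathcell.raiseby(x=40/9) == 361/81
! 4. mathcell.over(x=20/11) == 3971/1620
! 5. stash.bind(k=trogrodrib, v=%0) == nil
! 6. stash.bind(k=wisan, v=-649) == nil
! 7. exchanger.translate(v=-2270, u_from=kg, u_to=oz) == -3632000000000/45359237

Answer: {pebosi=snudribre, slacre=-740, trogrodrib=3971/1620, wisan=-649}


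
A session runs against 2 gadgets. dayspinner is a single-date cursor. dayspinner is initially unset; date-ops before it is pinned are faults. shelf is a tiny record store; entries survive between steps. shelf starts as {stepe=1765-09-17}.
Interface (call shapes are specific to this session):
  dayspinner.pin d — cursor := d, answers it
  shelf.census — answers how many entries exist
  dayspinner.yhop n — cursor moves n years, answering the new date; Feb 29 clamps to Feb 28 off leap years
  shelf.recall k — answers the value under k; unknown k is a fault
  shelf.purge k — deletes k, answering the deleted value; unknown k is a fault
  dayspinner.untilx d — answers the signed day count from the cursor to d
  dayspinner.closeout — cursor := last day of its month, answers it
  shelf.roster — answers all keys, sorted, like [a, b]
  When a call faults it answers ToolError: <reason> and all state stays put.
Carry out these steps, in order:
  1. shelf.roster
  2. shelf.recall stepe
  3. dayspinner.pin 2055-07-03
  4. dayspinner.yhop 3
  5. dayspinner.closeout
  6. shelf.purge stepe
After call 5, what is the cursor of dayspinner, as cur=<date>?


Answer: cur=2058-07-31

Derivation:
Step: shelf.roster[]
Result: [stepe]
Step: shelf.recall[k='stepe']
Result: 1765-09-17
Step: dayspinner.pin[d='2055-07-03']
Result: 2055-07-03
Step: dayspinner.yhop[n='3']
Result: 2058-07-03
Step: dayspinner.closeout[]
Result: 2058-07-31
Step: shelf.purge[k='stepe']
Result: 1765-09-17


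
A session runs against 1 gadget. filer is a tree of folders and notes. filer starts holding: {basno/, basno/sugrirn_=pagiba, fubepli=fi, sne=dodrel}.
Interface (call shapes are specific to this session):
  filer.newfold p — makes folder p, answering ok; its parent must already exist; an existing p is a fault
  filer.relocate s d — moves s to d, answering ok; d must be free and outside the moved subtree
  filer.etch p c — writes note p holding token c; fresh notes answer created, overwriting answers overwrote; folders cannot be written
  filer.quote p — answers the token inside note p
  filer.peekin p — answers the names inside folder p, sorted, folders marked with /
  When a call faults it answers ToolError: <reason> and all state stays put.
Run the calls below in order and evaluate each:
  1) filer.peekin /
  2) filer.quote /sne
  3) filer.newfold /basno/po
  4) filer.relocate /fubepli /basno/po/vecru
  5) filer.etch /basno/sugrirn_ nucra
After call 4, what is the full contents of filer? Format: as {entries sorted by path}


# 1. filer.peekin(p: /) => [basno/, fubepli, sne]
# 2. filer.quote(p: /sne) => dodrel
# 3. filer.newfold(p: /basno/po) => ok
# 4. filer.relocate(s: /fubepli, d: /basno/po/vecru) => ok
# 5. filer.etch(p: /basno/sugrirn_, c: nucra) => overwrote

Answer: {basno/, basno/po/, basno/po/vecru=fi, basno/sugrirn_=pagiba, sne=dodrel}


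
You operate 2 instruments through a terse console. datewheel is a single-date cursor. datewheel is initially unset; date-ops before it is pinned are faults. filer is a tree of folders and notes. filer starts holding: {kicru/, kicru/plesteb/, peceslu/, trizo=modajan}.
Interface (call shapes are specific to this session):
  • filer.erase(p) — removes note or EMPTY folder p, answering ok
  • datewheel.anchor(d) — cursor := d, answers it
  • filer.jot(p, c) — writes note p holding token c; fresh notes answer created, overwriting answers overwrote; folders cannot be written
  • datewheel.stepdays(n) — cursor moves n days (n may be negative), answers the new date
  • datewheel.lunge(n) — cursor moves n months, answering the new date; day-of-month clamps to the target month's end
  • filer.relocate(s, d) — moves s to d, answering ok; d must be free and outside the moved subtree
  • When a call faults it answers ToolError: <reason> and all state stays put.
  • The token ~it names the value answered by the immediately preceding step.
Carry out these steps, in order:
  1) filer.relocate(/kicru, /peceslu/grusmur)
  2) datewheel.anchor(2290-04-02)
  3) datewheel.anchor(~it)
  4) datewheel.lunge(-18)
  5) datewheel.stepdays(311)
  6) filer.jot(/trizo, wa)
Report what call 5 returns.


I try filer.relocate(s: /kicru, d: /peceslu/grusmur), and get ok.
Calling datewheel.anchor(d: 2290-04-02), and see 2290-04-02.
I invoke datewheel.anchor(d: ~it), and see 2290-04-02.
Using datewheel.lunge(n: -18), and get 2288-10-02.
I use datewheel.stepdays(n: 311), → 2289-08-09.
Then filer.jot(p: /trizo, c: wa), and see overwrote.

Answer: 2289-08-09


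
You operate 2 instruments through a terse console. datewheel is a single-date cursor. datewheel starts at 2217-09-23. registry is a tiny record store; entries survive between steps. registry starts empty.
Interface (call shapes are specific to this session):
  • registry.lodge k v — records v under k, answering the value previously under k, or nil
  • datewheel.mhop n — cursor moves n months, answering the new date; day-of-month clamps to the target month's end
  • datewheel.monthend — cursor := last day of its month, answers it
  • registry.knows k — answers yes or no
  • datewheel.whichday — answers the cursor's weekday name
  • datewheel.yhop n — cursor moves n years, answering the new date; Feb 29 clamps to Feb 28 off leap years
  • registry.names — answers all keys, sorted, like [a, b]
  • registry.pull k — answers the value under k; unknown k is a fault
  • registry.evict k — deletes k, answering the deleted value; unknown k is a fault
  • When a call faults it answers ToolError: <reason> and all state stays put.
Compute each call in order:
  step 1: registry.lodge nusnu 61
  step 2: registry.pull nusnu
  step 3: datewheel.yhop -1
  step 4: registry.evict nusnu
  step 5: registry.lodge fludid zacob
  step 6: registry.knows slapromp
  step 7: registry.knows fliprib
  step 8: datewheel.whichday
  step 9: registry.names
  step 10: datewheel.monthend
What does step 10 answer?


Answer: 2216-09-30

Derivation:
I invoke lodge using k=nusnu, v=61, — result: nil.
I call pull using k=nusnu, giving 61.
Next I call yhop using n=-1, giving 2216-09-23.
Invoking evict using k=nusnu, and see 61.
I try lodge using k=fludid, v=zacob, and observe nil.
Invoking knows using k=slapromp, and see no.
I invoke knows using k=fliprib, and get no.
Using whichday(), which returns Monday.
I run names(), → [fludid].
Calling monthend, — result: 2216-09-30.


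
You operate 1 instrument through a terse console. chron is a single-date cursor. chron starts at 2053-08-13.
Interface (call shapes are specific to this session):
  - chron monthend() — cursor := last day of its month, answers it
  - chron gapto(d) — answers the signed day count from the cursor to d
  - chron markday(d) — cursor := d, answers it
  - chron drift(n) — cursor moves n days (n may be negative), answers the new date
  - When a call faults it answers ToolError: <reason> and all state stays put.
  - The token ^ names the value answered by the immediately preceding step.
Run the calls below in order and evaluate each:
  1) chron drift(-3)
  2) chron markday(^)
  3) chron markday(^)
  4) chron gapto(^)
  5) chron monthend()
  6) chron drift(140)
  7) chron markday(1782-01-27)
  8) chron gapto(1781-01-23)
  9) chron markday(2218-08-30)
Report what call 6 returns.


Answer: 2054-01-18

Derivation:
;; chron drift(-3) ~> 2053-08-10
;; chron markday(^) ~> 2053-08-10
;; chron markday(^) ~> 2053-08-10
;; chron gapto(^) ~> 0
;; chron monthend() ~> 2053-08-31
;; chron drift(140) ~> 2054-01-18
;; chron markday(1782-01-27) ~> 1782-01-27
;; chron gapto(1781-01-23) ~> -369
;; chron markday(2218-08-30) ~> 2218-08-30


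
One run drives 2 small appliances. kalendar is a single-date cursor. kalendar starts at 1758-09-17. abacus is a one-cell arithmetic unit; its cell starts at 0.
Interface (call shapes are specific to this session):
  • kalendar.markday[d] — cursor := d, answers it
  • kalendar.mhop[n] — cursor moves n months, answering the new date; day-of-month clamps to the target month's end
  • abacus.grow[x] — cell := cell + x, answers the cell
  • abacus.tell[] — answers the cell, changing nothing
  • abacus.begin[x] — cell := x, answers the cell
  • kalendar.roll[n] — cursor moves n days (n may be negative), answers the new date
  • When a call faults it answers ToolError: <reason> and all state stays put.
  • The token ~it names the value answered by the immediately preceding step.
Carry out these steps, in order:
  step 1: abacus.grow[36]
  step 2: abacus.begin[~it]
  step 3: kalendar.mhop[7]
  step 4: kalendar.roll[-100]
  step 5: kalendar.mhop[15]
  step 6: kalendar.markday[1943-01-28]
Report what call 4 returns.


I run grow passing x→36, — result: 36.
I call begin passing x→~it, which returns 36.
I invoke mhop passing n→7, which returns 1759-04-17.
Calling roll passing n→-100, and see 1759-01-07.
Invoking mhop passing n→15, — result: 1760-04-07.
I call markday passing d→1943-01-28, → 1943-01-28.

Answer: 1759-01-07
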